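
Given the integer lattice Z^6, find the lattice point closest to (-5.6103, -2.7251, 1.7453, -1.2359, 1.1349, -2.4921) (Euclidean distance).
(-6, -3, 2, -1, 1, -2)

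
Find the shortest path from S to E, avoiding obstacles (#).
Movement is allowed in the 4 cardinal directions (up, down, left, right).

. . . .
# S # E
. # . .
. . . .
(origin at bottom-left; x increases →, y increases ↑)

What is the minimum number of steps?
4
(one shortest path: (1, 2) → (1, 3) → (2, 3) → (3, 3) → (3, 2))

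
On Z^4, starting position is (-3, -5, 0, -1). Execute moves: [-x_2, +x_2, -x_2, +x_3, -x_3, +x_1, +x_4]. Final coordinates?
(-2, -6, 0, 0)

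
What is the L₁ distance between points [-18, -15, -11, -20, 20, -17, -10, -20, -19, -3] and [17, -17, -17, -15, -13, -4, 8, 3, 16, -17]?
184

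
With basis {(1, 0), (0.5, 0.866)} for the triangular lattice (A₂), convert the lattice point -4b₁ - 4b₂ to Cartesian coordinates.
(-6, -3.464)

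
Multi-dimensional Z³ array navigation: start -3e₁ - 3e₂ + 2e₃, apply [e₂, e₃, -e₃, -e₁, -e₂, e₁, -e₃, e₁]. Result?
(-2, -3, 1)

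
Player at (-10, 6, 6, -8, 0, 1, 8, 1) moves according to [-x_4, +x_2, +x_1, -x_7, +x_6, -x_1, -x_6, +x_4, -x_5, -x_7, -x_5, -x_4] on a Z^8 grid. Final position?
(-10, 7, 6, -9, -2, 1, 6, 1)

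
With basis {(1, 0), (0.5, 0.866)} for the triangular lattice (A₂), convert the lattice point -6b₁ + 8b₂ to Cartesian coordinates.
(-2, 6.928)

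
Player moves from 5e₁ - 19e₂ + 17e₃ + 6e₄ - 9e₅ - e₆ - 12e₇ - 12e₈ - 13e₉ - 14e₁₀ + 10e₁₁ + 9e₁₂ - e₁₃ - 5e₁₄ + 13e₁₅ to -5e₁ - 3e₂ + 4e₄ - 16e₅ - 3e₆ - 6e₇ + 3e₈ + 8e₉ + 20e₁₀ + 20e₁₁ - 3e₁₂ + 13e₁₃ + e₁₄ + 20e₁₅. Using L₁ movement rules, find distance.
179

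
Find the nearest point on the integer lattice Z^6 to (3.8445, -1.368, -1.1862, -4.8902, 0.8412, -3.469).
(4, -1, -1, -5, 1, -3)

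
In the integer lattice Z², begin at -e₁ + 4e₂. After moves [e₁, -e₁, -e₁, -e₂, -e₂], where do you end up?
(-2, 2)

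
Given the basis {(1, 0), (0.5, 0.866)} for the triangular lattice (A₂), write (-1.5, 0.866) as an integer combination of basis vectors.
-2b₁ + b₂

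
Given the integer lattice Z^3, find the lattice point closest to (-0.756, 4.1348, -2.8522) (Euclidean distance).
(-1, 4, -3)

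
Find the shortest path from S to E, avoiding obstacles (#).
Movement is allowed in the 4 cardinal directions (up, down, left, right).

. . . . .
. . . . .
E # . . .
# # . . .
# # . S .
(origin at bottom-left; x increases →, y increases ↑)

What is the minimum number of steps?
7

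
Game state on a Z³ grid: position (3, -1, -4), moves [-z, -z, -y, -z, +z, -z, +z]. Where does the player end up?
(3, -2, -6)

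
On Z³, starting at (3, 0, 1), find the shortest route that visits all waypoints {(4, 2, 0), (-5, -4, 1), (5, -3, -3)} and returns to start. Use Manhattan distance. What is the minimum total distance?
40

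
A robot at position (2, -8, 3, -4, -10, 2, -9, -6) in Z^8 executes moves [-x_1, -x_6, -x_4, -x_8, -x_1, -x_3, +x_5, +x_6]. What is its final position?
(0, -8, 2, -5, -9, 2, -9, -7)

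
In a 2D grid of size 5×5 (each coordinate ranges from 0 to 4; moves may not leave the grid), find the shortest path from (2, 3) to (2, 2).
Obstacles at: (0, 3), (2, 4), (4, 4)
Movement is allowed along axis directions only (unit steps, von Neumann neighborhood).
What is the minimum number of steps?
1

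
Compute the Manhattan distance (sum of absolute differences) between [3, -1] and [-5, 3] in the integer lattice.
12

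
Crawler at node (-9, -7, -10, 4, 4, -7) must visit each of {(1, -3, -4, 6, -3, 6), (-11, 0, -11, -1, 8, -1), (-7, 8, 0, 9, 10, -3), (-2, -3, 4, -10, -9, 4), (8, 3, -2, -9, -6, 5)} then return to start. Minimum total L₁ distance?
230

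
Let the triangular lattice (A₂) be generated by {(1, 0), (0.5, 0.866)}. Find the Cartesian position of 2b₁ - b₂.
(1.5, -0.866)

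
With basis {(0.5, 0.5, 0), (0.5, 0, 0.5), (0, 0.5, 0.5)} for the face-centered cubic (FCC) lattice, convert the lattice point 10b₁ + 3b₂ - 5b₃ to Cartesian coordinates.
(6.5, 2.5, -1)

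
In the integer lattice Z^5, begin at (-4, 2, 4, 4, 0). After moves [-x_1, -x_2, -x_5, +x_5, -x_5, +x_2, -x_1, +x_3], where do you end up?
(-6, 2, 5, 4, -1)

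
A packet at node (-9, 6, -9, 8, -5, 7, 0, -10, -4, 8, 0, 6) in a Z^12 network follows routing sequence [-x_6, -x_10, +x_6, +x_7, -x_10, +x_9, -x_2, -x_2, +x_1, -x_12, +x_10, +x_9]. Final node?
(-8, 4, -9, 8, -5, 7, 1, -10, -2, 7, 0, 5)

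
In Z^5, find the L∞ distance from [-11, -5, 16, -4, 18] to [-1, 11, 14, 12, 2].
16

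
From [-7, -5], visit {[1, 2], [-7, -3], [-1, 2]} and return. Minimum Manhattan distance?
30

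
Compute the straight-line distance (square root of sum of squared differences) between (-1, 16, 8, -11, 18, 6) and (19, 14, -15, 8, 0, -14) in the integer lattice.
44.9222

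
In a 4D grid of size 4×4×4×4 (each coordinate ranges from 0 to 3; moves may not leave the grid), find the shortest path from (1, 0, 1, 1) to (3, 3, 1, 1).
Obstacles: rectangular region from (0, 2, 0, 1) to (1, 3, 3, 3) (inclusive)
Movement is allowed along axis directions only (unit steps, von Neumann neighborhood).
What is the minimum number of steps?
5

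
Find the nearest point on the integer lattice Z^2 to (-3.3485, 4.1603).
(-3, 4)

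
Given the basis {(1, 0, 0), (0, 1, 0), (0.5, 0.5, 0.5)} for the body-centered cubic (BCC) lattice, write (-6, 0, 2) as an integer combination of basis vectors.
-8b₁ - 2b₂ + 4b₃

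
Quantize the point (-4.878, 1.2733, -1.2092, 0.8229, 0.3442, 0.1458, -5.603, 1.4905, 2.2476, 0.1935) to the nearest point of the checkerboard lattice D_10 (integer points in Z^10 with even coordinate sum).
(-5, 1, -1, 1, 0, 0, -6, 2, 2, 0)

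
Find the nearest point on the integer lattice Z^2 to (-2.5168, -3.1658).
(-3, -3)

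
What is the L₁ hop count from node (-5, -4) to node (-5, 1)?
5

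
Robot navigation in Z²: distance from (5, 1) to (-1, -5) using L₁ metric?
12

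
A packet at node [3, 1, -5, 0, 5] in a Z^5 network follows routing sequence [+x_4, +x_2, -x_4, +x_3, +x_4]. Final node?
(3, 2, -4, 1, 5)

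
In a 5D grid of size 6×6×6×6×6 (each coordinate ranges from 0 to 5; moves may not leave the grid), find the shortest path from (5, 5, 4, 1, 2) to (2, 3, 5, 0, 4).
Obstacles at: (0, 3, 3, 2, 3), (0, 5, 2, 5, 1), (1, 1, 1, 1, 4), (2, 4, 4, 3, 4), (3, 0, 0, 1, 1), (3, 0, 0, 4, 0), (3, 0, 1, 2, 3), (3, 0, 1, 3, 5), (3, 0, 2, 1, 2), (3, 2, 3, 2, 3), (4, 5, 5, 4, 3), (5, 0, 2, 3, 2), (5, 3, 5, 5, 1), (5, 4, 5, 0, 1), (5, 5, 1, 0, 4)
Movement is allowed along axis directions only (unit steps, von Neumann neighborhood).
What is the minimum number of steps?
9
(one shortest path: (5, 5, 4, 1, 2) → (4, 5, 4, 1, 2) → (3, 5, 4, 1, 2) → (2, 5, 4, 1, 2) → (2, 4, 4, 1, 2) → (2, 3, 4, 1, 2) → (2, 3, 5, 1, 2) → (2, 3, 5, 0, 2) → (2, 3, 5, 0, 3) → (2, 3, 5, 0, 4))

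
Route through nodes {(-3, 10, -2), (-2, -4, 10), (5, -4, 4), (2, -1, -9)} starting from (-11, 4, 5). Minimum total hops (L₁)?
76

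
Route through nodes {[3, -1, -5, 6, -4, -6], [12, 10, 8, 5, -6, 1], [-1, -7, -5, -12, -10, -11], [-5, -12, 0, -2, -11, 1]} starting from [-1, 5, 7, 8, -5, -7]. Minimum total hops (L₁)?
150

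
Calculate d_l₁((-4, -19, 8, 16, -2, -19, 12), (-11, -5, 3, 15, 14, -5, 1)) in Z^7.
68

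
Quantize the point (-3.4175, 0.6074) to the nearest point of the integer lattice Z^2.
(-3, 1)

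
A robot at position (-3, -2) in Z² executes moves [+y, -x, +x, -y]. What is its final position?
(-3, -2)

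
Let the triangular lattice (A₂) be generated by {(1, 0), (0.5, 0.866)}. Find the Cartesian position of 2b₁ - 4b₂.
(0, -3.464)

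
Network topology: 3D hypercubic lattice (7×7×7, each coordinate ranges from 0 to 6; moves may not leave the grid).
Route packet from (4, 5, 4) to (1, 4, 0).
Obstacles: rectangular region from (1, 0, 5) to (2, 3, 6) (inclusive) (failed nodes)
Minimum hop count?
8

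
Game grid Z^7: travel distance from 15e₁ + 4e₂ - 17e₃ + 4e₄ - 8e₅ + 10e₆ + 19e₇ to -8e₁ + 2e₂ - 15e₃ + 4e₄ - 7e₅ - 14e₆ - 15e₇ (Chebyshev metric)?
34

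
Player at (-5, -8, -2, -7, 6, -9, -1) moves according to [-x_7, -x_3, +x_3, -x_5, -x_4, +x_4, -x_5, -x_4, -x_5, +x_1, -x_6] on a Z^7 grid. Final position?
(-4, -8, -2, -8, 3, -10, -2)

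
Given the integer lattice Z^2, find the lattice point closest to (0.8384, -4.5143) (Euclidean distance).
(1, -5)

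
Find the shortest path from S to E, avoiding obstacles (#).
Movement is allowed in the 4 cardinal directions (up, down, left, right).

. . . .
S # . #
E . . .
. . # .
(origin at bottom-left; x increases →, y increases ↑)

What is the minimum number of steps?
1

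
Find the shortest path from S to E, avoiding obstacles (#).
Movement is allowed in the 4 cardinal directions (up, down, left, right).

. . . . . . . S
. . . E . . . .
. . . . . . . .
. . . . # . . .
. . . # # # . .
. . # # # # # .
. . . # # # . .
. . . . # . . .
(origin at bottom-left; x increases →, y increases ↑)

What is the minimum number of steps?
5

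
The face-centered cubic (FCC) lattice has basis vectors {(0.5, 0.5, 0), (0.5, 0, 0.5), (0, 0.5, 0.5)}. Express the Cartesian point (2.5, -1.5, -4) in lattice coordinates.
5b₁ - 8b₃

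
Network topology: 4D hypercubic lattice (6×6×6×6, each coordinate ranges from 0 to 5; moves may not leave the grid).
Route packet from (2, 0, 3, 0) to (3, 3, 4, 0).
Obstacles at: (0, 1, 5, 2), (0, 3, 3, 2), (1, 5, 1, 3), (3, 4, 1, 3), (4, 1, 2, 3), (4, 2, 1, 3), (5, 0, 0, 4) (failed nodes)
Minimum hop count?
5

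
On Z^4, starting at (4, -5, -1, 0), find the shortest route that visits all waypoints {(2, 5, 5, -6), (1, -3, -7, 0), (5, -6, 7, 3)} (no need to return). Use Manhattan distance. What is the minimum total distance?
60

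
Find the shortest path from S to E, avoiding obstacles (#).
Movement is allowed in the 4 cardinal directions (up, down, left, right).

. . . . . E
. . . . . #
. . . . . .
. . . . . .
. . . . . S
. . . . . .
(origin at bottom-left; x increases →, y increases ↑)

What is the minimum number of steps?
6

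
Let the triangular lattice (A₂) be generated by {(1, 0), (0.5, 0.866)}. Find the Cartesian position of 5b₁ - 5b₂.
(2.5, -4.33)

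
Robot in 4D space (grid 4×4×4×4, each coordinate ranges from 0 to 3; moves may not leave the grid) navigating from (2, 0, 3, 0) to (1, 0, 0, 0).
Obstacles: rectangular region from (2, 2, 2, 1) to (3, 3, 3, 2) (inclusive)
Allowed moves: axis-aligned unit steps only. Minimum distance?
4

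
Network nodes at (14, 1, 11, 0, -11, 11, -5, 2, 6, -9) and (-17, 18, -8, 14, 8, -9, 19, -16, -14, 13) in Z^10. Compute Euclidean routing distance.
65.9697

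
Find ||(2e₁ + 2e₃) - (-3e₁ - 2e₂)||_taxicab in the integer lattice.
9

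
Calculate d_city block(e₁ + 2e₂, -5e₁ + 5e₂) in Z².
9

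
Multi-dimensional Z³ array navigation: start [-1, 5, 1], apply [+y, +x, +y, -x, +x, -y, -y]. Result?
(0, 5, 1)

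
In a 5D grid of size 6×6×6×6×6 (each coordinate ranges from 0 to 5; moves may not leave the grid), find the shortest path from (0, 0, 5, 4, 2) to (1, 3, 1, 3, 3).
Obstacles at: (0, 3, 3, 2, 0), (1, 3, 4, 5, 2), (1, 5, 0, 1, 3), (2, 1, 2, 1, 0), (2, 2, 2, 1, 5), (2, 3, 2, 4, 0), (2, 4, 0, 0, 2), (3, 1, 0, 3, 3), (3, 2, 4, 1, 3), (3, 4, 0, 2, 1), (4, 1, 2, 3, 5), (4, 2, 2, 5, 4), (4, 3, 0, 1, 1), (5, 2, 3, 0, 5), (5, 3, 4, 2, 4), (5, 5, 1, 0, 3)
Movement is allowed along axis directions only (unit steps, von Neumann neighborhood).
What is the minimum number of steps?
10
(one shortest path: (0, 0, 5, 4, 2) → (1, 0, 5, 4, 2) → (1, 1, 5, 4, 2) → (1, 2, 5, 4, 2) → (1, 3, 5, 4, 2) → (1, 3, 4, 4, 2) → (1, 3, 3, 4, 2) → (1, 3, 2, 4, 2) → (1, 3, 1, 4, 2) → (1, 3, 1, 3, 2) → (1, 3, 1, 3, 3))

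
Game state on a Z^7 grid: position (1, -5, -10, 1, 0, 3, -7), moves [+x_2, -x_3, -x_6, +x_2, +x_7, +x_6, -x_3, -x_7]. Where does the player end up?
(1, -3, -12, 1, 0, 3, -7)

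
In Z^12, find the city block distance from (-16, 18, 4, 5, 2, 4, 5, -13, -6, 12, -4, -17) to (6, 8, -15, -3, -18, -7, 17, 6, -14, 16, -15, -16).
145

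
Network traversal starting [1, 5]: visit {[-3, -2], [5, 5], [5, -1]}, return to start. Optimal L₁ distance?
30
(one optimal route: (1, 5) → (-3, -2) → (5, -1) → (5, 5) → (1, 5))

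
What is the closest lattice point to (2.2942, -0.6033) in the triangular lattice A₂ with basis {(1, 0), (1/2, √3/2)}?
(2.5, -0.866)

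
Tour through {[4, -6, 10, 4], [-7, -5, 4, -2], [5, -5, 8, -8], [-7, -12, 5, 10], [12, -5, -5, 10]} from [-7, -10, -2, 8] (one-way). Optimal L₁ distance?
99
(one optimal route: (-7, -10, -2, 8) → (-7, -12, 5, 10) → (-7, -5, 4, -2) → (5, -5, 8, -8) → (4, -6, 10, 4) → (12, -5, -5, 10))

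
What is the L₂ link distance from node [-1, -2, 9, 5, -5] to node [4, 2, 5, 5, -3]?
7.81025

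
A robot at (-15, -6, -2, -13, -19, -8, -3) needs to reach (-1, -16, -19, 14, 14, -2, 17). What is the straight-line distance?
53.2823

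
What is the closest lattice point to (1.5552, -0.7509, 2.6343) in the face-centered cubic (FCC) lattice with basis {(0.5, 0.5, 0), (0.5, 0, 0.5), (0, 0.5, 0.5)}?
(1.5, -1, 2.5)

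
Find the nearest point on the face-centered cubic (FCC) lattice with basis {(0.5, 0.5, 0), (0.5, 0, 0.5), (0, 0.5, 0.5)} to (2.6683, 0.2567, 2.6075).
(2.5, 0, 2.5)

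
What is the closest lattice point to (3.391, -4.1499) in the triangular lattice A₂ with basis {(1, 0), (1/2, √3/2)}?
(3.5, -4.33)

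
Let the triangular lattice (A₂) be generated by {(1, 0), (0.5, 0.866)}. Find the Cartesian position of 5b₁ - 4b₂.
(3, -3.464)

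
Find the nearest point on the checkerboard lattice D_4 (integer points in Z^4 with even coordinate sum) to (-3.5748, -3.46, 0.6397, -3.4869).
(-4, -3, 1, -4)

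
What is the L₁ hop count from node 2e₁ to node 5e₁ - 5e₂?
8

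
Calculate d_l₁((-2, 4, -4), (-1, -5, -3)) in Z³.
11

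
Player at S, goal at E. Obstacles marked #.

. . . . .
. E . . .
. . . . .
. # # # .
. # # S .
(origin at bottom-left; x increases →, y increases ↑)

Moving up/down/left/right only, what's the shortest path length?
7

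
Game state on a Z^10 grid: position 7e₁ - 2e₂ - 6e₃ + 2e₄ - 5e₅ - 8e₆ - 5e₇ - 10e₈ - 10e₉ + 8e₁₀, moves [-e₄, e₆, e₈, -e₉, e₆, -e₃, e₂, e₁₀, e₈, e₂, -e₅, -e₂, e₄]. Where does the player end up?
(7, -1, -7, 2, -6, -6, -5, -8, -11, 9)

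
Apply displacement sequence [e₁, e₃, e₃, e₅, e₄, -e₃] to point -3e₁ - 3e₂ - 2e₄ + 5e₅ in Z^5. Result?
(-2, -3, 1, -1, 6)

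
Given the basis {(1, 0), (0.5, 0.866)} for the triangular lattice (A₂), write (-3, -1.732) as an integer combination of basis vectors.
-2b₁ - 2b₂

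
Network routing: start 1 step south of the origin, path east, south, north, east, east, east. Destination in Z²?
(4, -1)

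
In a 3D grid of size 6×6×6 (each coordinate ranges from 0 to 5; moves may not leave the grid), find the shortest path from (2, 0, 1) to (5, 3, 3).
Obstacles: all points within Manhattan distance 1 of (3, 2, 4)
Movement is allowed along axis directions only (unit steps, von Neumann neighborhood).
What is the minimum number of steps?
8
(one shortest path: (2, 0, 1) → (3, 0, 1) → (4, 0, 1) → (5, 0, 1) → (5, 1, 1) → (5, 2, 1) → (5, 3, 1) → (5, 3, 2) → (5, 3, 3))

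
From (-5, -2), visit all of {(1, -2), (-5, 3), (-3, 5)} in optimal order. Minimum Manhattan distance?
20
(one optimal route: (-5, -2) → (-5, 3) → (-3, 5) → (1, -2))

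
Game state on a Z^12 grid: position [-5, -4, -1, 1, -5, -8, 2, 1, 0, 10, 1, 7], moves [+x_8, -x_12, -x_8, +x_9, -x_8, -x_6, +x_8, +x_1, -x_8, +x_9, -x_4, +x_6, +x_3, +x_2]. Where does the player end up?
(-4, -3, 0, 0, -5, -8, 2, 0, 2, 10, 1, 6)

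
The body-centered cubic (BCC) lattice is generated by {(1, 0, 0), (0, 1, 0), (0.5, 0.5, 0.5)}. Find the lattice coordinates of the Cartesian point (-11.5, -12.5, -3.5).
-8b₁ - 9b₂ - 7b₃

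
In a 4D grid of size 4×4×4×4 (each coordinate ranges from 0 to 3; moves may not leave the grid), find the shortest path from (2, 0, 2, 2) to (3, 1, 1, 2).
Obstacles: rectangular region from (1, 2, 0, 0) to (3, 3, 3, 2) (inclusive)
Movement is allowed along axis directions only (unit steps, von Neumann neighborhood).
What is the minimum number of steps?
3
(one shortest path: (2, 0, 2, 2) → (3, 0, 2, 2) → (3, 1, 2, 2) → (3, 1, 1, 2))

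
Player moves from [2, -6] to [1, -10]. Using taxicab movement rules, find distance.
5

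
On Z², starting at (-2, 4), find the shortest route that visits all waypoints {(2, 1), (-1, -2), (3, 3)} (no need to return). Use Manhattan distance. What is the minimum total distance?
15
(one optimal route: (-2, 4) → (3, 3) → (2, 1) → (-1, -2))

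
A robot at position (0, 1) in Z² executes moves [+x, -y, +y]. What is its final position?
(1, 1)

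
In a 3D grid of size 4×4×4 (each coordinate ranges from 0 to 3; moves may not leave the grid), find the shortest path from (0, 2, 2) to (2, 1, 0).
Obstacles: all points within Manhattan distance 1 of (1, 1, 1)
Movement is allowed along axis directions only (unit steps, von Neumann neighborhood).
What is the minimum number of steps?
5
(one shortest path: (0, 2, 2) → (1, 2, 2) → (2, 2, 2) → (2, 2, 1) → (2, 2, 0) → (2, 1, 0))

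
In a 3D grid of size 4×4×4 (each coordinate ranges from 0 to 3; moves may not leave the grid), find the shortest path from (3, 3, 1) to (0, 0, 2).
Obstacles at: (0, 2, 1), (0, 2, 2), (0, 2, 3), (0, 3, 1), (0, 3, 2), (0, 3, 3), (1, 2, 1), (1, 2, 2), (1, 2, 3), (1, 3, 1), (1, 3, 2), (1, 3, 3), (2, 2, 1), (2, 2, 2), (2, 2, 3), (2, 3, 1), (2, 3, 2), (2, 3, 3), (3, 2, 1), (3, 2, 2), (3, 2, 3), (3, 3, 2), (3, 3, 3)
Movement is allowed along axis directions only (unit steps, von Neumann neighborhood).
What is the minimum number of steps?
9
(one shortest path: (3, 3, 1) → (3, 3, 0) → (2, 3, 0) → (1, 3, 0) → (0, 3, 0) → (0, 2, 0) → (0, 1, 0) → (0, 0, 0) → (0, 0, 1) → (0, 0, 2))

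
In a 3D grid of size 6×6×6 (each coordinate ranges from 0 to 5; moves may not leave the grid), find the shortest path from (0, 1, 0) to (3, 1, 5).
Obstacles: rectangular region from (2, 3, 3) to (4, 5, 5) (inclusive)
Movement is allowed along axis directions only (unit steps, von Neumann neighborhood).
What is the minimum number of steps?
8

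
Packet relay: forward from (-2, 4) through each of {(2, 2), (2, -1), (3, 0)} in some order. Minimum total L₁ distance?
11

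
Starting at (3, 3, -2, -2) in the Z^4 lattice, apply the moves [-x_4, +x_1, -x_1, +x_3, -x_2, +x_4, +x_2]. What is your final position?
(3, 3, -1, -2)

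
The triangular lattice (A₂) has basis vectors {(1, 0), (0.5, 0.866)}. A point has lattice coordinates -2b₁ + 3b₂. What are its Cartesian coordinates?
(-0.5, 2.598)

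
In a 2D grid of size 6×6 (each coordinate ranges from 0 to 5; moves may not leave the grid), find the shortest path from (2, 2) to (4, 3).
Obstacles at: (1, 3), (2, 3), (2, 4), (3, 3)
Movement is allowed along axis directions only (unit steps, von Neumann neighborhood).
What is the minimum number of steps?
3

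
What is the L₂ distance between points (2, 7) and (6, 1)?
7.2111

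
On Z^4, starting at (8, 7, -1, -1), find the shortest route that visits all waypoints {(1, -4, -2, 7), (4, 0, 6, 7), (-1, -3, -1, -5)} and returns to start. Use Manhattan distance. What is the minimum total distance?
80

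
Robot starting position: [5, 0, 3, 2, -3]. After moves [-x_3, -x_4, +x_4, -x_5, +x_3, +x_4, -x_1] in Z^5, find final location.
(4, 0, 3, 3, -4)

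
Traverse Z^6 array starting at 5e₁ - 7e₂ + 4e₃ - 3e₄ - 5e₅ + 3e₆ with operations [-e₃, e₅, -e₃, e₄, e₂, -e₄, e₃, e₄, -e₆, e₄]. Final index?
(5, -6, 3, -1, -4, 2)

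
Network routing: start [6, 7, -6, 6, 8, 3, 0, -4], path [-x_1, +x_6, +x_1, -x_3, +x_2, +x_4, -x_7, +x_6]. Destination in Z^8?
(6, 8, -7, 7, 8, 5, -1, -4)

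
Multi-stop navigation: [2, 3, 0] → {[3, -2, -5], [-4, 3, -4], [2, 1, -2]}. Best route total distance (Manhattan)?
24
(one optimal route: (2, 3, 0) → (2, 1, -2) → (3, -2, -5) → (-4, 3, -4))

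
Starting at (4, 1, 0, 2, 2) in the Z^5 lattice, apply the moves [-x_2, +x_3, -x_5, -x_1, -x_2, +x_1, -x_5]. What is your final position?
(4, -1, 1, 2, 0)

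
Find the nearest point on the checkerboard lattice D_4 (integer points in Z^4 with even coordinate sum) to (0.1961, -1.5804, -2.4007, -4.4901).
(0, -2, -2, -4)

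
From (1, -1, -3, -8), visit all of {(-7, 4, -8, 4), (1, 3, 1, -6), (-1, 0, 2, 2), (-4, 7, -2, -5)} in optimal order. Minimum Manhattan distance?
66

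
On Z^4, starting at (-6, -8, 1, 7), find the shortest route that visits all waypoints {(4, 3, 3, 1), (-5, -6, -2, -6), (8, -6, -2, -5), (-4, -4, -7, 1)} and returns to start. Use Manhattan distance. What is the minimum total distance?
102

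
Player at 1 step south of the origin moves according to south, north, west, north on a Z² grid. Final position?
(-1, 0)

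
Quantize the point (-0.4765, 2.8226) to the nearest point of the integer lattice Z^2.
(0, 3)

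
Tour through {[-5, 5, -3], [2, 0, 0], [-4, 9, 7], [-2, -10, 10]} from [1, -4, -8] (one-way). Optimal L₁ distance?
67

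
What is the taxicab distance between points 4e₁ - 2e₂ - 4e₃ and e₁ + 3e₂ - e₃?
11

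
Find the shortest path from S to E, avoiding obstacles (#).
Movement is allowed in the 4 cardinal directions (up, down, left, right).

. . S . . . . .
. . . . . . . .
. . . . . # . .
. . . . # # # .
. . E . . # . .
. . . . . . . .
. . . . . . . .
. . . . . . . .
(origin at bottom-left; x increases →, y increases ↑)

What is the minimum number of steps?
4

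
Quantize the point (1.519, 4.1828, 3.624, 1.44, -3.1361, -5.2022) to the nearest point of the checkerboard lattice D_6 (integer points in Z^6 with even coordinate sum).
(1, 4, 4, 1, -3, -5)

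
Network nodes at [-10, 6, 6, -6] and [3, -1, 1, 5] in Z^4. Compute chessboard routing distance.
13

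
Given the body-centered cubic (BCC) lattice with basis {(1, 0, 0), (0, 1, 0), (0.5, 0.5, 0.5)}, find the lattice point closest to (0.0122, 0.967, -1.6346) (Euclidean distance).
(0, 1, -2)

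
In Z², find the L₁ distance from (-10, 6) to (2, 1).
17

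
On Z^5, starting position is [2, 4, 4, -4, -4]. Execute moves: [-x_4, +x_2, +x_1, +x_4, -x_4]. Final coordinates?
(3, 5, 4, -5, -4)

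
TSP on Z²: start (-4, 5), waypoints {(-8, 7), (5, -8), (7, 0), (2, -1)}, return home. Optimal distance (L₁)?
60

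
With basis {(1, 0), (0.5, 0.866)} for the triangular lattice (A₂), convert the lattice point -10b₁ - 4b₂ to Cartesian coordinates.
(-12, -3.464)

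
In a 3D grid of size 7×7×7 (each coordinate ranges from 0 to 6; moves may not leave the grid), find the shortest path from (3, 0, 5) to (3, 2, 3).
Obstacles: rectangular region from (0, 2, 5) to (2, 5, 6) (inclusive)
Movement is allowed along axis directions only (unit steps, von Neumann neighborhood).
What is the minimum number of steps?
4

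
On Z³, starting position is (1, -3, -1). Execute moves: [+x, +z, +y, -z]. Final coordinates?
(2, -2, -1)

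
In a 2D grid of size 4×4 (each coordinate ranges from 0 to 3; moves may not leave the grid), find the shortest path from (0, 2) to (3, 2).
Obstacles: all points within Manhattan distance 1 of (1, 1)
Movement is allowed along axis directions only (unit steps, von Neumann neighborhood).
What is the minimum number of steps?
5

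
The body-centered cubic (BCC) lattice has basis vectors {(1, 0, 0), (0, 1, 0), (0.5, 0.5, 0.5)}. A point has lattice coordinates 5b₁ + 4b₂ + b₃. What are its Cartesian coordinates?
(5.5, 4.5, 0.5)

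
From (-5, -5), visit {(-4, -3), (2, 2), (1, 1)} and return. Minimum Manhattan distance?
28
(one optimal route: (-5, -5) → (-4, -3) → (2, 2) → (1, 1) → (-5, -5))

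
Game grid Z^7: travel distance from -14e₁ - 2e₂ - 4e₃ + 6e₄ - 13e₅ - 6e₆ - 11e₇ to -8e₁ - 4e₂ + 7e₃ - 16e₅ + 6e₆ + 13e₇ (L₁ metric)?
64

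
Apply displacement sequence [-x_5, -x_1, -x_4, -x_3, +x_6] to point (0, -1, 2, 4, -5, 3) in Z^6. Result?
(-1, -1, 1, 3, -6, 4)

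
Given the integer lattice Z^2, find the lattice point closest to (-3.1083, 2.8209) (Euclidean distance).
(-3, 3)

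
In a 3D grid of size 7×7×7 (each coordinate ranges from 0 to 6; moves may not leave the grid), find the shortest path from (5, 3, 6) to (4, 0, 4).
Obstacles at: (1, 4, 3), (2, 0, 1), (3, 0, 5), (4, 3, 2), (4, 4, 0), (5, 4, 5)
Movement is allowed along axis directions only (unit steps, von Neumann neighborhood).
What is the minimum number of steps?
6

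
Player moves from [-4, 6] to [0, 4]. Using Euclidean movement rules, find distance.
4.47214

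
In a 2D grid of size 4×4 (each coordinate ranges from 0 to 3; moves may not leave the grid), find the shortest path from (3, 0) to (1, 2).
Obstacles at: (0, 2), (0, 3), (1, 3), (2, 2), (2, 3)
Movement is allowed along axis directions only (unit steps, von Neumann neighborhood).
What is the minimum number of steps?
4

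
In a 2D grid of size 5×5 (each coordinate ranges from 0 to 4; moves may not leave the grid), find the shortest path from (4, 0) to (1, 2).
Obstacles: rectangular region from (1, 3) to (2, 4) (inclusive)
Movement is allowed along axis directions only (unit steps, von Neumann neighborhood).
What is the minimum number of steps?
5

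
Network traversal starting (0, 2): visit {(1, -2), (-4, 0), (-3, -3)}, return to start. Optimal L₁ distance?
20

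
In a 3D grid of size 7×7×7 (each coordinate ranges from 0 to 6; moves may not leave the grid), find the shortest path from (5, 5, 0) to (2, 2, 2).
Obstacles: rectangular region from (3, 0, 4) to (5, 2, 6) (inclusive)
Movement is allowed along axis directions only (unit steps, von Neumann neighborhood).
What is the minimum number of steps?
8
(one shortest path: (5, 5, 0) → (4, 5, 0) → (3, 5, 0) → (2, 5, 0) → (2, 4, 0) → (2, 3, 0) → (2, 2, 0) → (2, 2, 1) → (2, 2, 2))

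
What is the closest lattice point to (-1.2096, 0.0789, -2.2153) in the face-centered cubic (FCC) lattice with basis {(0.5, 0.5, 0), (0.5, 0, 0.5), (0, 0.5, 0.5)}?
(-1, 0, -2)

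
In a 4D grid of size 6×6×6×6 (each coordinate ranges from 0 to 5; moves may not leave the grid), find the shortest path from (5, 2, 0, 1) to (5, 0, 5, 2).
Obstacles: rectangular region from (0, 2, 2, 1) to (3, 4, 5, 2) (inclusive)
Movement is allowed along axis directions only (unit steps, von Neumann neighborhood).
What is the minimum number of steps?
8
(one shortest path: (5, 2, 0, 1) → (5, 1, 0, 1) → (5, 0, 0, 1) → (5, 0, 1, 1) → (5, 0, 2, 1) → (5, 0, 3, 1) → (5, 0, 4, 1) → (5, 0, 5, 1) → (5, 0, 5, 2))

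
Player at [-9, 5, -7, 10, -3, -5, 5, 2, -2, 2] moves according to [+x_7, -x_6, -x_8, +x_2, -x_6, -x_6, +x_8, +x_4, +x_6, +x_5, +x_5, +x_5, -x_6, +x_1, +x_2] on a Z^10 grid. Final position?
(-8, 7, -7, 11, 0, -8, 6, 2, -2, 2)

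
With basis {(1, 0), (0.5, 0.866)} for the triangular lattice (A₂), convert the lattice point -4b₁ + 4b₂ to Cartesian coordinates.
(-2, 3.464)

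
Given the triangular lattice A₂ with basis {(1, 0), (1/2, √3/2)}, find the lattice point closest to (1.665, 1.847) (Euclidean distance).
(2, 1.732)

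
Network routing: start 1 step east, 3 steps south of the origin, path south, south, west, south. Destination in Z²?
(0, -6)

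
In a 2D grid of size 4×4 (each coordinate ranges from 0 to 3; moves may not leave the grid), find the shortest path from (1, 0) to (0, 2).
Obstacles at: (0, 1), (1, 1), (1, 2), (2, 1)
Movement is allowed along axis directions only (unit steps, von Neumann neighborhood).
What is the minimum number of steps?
9
(one shortest path: (1, 0) → (2, 0) → (3, 0) → (3, 1) → (3, 2) → (2, 2) → (2, 3) → (1, 3) → (0, 3) → (0, 2))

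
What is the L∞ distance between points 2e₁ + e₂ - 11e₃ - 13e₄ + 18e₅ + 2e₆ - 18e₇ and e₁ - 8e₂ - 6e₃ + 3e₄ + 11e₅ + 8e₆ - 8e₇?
16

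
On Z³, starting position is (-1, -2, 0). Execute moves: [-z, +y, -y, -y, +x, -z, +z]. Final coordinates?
(0, -3, -1)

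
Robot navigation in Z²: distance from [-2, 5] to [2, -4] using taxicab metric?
13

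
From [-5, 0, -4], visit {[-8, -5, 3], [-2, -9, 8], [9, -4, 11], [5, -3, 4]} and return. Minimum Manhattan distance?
82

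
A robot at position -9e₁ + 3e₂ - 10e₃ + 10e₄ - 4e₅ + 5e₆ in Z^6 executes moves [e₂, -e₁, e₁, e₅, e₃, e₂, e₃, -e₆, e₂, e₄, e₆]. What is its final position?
(-9, 6, -8, 11, -3, 5)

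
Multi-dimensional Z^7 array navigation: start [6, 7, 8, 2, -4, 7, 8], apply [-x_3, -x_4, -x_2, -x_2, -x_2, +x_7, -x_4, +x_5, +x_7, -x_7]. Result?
(6, 4, 7, 0, -3, 7, 9)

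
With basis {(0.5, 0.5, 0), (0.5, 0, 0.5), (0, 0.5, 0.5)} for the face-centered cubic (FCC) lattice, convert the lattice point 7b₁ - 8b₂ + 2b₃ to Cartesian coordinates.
(-0.5, 4.5, -3)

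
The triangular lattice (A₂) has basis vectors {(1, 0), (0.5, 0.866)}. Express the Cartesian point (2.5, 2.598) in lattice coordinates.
b₁ + 3b₂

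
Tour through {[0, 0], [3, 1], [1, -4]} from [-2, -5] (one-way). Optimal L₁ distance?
13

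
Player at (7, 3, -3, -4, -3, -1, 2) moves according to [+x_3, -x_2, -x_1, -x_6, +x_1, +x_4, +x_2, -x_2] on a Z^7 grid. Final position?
(7, 2, -2, -3, -3, -2, 2)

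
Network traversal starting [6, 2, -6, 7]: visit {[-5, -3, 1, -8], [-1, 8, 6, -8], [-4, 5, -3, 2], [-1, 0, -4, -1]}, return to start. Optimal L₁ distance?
104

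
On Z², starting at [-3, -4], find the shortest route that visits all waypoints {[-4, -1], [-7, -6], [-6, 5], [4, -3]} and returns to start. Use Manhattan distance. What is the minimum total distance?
44
(one optimal route: (-3, -4) → (-7, -6) → (-6, 5) → (-4, -1) → (4, -3) → (-3, -4))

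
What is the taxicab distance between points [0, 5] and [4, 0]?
9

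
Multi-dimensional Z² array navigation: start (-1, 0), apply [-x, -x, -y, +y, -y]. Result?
(-3, -1)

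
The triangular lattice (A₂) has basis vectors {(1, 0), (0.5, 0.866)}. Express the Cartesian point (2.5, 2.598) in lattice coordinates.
b₁ + 3b₂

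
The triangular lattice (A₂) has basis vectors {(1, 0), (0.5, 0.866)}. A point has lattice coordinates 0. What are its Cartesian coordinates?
(0, 0)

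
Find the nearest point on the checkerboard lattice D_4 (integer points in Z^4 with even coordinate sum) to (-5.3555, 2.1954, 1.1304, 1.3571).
(-5, 2, 1, 2)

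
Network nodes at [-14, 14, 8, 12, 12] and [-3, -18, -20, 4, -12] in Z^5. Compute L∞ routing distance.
32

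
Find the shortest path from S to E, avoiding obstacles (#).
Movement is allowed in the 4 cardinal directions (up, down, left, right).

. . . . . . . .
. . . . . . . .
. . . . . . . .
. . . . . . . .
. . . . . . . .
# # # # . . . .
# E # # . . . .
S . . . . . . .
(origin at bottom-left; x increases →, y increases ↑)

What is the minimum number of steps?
2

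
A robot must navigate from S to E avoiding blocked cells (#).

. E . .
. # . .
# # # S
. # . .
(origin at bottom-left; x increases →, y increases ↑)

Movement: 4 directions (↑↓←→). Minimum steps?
4
(one shortest path: (3, 1) → (3, 2) → (2, 2) → (2, 3) → (1, 3))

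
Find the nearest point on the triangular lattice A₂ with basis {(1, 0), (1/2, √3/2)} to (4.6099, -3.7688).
(5, -3.464)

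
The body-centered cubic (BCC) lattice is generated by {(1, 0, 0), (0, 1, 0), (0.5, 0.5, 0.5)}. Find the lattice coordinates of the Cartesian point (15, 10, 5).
10b₁ + 5b₂ + 10b₃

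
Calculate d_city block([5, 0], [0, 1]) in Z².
6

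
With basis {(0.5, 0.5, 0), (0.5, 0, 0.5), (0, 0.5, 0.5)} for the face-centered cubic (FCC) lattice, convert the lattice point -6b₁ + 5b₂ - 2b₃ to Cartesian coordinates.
(-0.5, -4, 1.5)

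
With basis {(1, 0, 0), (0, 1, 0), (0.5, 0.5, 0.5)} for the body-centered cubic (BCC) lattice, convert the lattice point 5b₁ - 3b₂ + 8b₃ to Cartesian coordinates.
(9, 1, 4)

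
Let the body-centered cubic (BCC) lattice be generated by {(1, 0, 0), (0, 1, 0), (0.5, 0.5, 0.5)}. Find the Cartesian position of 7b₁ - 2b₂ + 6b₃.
(10, 1, 3)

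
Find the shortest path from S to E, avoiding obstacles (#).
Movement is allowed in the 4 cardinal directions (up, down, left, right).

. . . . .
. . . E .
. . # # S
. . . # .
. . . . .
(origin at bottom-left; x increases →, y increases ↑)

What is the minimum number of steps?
2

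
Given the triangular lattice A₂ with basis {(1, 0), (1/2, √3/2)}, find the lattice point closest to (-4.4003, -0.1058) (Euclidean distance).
(-4, 0)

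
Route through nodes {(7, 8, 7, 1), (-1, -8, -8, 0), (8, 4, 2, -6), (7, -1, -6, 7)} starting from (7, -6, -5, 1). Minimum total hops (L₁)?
82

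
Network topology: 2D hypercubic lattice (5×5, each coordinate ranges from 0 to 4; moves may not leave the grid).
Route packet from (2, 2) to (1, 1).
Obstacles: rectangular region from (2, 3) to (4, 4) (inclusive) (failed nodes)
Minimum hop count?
2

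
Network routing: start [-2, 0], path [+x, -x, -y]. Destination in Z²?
(-2, -1)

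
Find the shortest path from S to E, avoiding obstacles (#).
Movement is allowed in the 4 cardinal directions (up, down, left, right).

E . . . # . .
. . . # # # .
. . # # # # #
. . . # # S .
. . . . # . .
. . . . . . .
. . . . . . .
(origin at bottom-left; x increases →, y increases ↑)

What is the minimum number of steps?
12
(one shortest path: (5, 3) → (5, 2) → (5, 1) → (4, 1) → (3, 1) → (2, 1) → (1, 1) → (0, 1) → (0, 2) → (0, 3) → (0, 4) → (0, 5) → (0, 6))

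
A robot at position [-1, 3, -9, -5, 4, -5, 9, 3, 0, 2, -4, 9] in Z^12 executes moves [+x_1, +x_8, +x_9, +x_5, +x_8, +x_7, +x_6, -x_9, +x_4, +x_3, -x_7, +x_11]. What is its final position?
(0, 3, -8, -4, 5, -4, 9, 5, 0, 2, -3, 9)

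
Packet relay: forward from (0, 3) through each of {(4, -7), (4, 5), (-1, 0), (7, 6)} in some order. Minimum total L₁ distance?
32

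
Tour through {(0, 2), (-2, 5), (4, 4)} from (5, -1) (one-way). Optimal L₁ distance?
17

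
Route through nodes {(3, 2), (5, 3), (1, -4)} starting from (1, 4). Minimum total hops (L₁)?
16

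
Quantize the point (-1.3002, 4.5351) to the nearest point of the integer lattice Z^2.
(-1, 5)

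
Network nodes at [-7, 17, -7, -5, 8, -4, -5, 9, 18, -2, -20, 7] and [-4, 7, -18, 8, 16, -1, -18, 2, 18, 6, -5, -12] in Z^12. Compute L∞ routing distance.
19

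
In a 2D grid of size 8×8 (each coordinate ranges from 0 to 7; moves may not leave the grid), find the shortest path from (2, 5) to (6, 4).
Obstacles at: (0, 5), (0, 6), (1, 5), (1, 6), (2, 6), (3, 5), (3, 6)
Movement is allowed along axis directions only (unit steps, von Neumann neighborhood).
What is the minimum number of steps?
5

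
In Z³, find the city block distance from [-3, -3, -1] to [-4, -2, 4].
7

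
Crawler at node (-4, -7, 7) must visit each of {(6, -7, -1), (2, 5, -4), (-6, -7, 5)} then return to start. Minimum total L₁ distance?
70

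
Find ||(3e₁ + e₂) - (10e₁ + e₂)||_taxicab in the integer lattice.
7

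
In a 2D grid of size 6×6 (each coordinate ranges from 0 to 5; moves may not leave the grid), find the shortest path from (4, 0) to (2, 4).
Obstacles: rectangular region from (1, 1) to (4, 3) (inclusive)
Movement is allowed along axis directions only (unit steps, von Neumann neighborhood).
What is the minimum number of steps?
8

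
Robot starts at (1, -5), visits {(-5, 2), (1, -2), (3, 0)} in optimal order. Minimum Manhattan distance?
17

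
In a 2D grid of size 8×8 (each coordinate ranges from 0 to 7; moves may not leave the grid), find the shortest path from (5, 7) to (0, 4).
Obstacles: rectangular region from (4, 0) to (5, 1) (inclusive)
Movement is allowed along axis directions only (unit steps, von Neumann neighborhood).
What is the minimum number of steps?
8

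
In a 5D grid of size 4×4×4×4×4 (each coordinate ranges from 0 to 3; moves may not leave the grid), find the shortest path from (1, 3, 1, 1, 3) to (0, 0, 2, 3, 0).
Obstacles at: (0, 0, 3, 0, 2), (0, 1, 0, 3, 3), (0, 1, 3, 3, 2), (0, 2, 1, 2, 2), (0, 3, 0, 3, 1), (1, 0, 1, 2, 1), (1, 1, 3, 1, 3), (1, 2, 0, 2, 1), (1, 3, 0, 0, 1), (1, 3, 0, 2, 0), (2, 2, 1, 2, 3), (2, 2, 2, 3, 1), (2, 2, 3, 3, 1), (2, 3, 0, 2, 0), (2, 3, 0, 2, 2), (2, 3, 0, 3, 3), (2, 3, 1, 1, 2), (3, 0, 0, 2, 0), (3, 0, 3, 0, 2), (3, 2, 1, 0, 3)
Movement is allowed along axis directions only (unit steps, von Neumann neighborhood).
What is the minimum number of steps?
10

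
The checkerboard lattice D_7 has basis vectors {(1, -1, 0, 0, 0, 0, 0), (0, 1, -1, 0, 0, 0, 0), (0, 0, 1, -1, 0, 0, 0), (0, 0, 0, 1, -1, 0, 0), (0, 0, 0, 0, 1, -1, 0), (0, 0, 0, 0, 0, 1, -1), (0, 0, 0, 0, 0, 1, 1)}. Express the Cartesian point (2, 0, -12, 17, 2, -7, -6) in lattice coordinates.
2b₁ + 2b₂ - 10b₃ + 7b₄ + 9b₅ + 4b₆ - 2b₇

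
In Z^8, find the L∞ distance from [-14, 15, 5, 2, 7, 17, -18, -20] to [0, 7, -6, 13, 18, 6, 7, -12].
25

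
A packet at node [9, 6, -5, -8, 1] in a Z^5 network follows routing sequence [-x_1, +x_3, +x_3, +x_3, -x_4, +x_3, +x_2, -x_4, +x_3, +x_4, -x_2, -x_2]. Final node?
(8, 5, 0, -9, 1)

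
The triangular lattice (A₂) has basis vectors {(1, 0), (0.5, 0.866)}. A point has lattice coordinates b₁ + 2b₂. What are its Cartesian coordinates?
(2, 1.732)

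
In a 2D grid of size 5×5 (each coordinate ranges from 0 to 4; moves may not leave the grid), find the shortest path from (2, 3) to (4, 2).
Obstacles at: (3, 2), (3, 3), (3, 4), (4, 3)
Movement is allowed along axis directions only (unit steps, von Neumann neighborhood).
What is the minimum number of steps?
5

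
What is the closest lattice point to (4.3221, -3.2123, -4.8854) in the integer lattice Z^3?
(4, -3, -5)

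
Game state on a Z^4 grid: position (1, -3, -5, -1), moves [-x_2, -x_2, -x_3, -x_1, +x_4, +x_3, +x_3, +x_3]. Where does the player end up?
(0, -5, -3, 0)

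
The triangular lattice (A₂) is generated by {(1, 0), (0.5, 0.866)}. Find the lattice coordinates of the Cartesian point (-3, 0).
-3b₁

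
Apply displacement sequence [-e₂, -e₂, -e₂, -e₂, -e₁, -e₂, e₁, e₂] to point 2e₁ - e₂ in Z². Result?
(2, -5)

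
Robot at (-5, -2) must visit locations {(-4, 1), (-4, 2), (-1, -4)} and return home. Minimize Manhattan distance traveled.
20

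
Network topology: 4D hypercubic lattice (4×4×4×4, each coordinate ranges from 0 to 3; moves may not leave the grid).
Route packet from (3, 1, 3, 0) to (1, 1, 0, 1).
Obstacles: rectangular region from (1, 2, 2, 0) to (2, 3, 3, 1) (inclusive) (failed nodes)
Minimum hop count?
6
(one shortest path: (3, 1, 3, 0) → (2, 1, 3, 0) → (1, 1, 3, 0) → (1, 1, 2, 0) → (1, 1, 1, 0) → (1, 1, 0, 0) → (1, 1, 0, 1))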